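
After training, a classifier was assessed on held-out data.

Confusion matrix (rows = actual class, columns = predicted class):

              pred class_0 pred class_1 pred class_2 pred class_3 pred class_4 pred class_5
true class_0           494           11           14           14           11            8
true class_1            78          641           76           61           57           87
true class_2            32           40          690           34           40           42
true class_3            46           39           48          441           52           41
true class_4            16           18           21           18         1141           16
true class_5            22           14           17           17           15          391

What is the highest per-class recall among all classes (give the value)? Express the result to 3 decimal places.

0.928

Per-class recall (TP/(TP+FN)):
  class_0: TP=494, FN=11+14+14+11+8=58 → 494/552 = 0.8949
  class_1: TP=641, FN=78+76+61+57+87=359 → 641/1000 = 0.6410
  class_2: TP=690, FN=32+40+34+40+42=188 → 690/878 = 0.7859
  class_3: TP=441, FN=46+39+48+52+41=226 → 441/667 = 0.6612
  class_4: TP=1141, FN=16+18+21+18+16=89 → 1141/1230 = 0.9276
  class_5: TP=391, FN=22+14+17+17+15=85 → 391/476 = 0.8214
Highest is class 'class_4' with recall = 0.928.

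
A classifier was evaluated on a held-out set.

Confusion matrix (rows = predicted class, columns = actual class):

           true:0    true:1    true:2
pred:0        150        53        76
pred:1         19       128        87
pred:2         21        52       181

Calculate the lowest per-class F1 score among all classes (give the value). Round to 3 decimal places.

0.548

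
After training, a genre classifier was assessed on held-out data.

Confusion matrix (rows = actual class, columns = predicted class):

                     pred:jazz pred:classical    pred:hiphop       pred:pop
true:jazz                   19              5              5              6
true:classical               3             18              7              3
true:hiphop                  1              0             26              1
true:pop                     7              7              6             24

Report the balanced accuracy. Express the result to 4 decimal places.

Balanced accuracy = mean of per-class recall.
  jazz: recall = 19/35 = 0.54286
  classical: recall = 18/31 = 0.58065
  hiphop: recall = 26/28 = 0.92857
  pop: recall = 24/44 = 0.54545
Mean = (0.54286 + 0.58065 + 0.92857 + 0.54545) / 4 = 0.6494

0.6494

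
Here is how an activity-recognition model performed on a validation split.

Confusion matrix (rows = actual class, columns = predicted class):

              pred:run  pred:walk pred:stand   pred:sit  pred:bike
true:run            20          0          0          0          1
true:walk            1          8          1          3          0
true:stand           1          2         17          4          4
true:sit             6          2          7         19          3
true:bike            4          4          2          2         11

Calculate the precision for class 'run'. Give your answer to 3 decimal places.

Treat 'run' as positive and all other classes as negative.
precision = TP/(TP+FP).
run: TP=20, FP=1+1+6+4=12 → 20/32 = 0.6250

0.625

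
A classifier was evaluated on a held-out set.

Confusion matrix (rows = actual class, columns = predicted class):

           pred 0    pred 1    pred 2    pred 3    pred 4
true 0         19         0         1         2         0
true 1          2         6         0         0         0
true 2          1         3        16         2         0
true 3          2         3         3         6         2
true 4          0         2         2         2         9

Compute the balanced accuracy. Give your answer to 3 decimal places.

Balanced accuracy = mean of per-class recall.
  0: recall = 19/22 = 0.8636
  1: recall = 6/8 = 0.7500
  2: recall = 16/22 = 0.7273
  3: recall = 6/16 = 0.3750
  4: recall = 9/15 = 0.6000
Mean = (0.8636 + 0.7500 + 0.7273 + 0.3750 + 0.6000) / 5 = 0.663

0.663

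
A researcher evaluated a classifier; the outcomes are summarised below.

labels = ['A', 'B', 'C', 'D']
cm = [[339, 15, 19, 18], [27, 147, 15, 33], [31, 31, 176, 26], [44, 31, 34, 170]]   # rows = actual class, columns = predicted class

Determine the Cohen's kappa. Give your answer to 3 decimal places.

0.618

Observed agreement pₒ = trace/N = 832/1156 = 0.7197
Expected agreement pₑ = Σ (rowᵢ·colᵢ)/N² = (391·441 + 222·224 + 264·244 + 279·247)/1156² = 0.2660
κ = (pₒ − pₑ)/(1 − pₑ) = (0.7197 − 0.2660)/(1 − 0.2660) = 0.618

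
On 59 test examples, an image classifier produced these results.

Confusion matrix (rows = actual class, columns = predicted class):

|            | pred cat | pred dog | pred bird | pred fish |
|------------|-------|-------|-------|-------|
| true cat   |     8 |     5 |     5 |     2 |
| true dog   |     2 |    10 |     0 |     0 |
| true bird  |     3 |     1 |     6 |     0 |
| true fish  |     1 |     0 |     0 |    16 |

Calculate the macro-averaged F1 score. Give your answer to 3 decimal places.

0.668

Per-class F1 score (2·TP/(2·TP+FP+FN)):
  cat: TP=8, FP=2+3+1=6, FN=5+5+2=12 → 16/34 = 0.4706
  dog: TP=10, FP=5+1+0=6, FN=2+0+0=2 → 20/28 = 0.7143
  bird: TP=6, FP=5+0+0=5, FN=3+1+0=4 → 12/21 = 0.5714
  fish: TP=16, FP=2+0+0=2, FN=1+0+0=1 → 32/35 = 0.9143
Macro-F1 score = mean = (0.4706 + 0.7143 + 0.5714 + 0.9143) / 4 = 0.668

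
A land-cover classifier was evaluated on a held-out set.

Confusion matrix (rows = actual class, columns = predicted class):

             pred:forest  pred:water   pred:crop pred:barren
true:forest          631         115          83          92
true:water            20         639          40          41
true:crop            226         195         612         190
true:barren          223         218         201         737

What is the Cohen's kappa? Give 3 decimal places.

0.488

Observed agreement pₒ = trace/N = 2619/4263 = 0.6144
Expected agreement pₑ = Σ (rowᵢ·colᵢ)/N² = (921·1100 + 740·1167 + 1223·936 + 1379·1060)/4263² = 0.2467
κ = (pₒ − pₑ)/(1 − pₑ) = (0.6144 − 0.2467)/(1 − 0.2467) = 0.488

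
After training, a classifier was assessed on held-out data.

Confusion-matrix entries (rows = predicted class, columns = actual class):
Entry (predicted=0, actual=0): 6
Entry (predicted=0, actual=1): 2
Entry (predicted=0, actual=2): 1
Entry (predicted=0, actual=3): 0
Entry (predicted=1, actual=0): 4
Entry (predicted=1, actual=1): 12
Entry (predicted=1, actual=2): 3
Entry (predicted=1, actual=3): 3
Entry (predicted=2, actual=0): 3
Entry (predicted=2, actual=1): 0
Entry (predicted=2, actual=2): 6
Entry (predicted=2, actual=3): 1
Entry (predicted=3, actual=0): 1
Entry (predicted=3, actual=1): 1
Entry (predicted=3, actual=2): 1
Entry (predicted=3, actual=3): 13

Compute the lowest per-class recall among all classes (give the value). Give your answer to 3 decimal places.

0.429

Per-class recall (TP/(TP+FN)):
  0: TP=6, FN=4+3+1=8 → 6/14 = 0.4286
  1: TP=12, FN=2+0+1=3 → 12/15 = 0.8000
  2: TP=6, FN=1+3+1=5 → 6/11 = 0.5455
  3: TP=13, FN=0+3+1=4 → 13/17 = 0.7647
Lowest is class '0' with recall = 0.429.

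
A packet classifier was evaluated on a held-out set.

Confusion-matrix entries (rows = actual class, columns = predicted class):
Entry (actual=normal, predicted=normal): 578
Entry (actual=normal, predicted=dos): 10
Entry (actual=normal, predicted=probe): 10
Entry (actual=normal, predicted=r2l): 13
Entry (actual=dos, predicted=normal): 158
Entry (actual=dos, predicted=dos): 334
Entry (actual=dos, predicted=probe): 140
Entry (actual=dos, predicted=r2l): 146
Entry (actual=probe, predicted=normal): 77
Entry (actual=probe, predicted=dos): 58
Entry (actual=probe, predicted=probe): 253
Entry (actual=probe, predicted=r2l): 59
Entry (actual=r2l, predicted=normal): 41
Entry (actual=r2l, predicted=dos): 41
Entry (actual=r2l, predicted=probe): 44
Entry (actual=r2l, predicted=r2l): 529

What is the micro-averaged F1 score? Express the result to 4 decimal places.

0.6800

Micro-averaging pools counts across classes: ΣTP=1694, ΣFP=797, ΣFN=797.
Micro-F1 score = 2·TP/(2·TP+FP+FN) on pooled counts = 0.6800 (equals overall accuracy in single-label multiclass).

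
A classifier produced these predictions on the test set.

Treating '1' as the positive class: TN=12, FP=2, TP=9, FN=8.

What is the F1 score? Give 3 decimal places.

0.643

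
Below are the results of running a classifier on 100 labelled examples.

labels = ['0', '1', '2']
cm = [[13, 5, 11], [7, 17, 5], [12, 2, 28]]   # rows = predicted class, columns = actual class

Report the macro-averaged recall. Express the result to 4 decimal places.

Per-class recall (TP/(TP+FN)):
  0: TP=13, FN=7+12=19 → 13/32 = 0.40625
  1: TP=17, FN=5+2=7 → 17/24 = 0.70833
  2: TP=28, FN=11+5=16 → 28/44 = 0.63636
Macro-recall = mean = (0.40625 + 0.70833 + 0.63636) / 3 = 0.5836

0.5836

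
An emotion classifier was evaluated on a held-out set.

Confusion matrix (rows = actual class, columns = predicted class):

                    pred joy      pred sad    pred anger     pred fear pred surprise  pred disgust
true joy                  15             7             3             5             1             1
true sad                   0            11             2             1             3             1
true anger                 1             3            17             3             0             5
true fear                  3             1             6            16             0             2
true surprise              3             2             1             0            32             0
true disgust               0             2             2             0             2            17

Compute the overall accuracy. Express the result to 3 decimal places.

Accuracy = trace / total = (15+11+17+16+32+17=108) / 168 = 108/168 = 0.643

0.643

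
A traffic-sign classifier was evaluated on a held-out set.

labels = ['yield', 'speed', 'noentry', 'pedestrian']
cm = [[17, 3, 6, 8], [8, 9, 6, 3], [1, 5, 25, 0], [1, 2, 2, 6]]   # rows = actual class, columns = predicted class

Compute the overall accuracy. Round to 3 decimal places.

0.559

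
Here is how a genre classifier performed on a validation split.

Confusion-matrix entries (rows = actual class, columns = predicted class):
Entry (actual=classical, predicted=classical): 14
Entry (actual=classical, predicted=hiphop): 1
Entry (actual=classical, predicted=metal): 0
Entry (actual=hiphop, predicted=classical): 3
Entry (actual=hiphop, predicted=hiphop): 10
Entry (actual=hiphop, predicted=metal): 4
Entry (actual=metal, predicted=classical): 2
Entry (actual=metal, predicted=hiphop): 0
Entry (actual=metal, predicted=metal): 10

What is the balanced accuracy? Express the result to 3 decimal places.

0.785

Balanced accuracy = mean of per-class recall.
  classical: recall = 14/15 = 0.9333
  hiphop: recall = 10/17 = 0.5882
  metal: recall = 10/12 = 0.8333
Mean = (0.9333 + 0.5882 + 0.8333) / 3 = 0.785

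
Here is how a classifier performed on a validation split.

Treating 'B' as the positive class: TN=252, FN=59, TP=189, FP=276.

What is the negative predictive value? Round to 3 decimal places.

NPV = TN/(TN+FN) = 252/(252+59) = 0.810

0.810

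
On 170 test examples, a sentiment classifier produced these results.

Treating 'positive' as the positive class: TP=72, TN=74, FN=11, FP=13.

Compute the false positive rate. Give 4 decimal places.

0.1494

FPR = FP/(FP+TN) = 13/(13+74) = 0.1494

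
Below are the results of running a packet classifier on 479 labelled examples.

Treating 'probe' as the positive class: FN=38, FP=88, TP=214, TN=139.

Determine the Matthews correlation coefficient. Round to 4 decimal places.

0.4775

MCC = (TP·TN − FP·FN) / √((TP+FP)(TP+FN)(TN+FP)(TN+FN))
Numerator = 214·139 − 88·38 = 26402
Denominator = √(302·252·227·177) = √3057782616 = 55297.2207
MCC = 26402 / 55297.2207 = 0.4775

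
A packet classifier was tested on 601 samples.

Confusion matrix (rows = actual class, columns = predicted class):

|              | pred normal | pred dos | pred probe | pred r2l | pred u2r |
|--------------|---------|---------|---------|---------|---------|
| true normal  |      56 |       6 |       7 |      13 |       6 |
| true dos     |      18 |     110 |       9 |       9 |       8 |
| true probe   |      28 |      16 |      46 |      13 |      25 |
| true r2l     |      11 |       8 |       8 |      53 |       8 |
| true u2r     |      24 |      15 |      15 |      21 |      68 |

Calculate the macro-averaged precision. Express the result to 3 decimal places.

Per-class precision (TP/(TP+FP)):
  normal: TP=56, FP=18+28+11+24=81 → 56/137 = 0.4088
  dos: TP=110, FP=6+16+8+15=45 → 110/155 = 0.7097
  probe: TP=46, FP=7+9+8+15=39 → 46/85 = 0.5412
  r2l: TP=53, FP=13+9+13+21=56 → 53/109 = 0.4862
  u2r: TP=68, FP=6+8+25+8=47 → 68/115 = 0.5913
Macro-precision = mean = (0.4088 + 0.7097 + 0.5412 + 0.4862 + 0.5913) / 5 = 0.547

0.547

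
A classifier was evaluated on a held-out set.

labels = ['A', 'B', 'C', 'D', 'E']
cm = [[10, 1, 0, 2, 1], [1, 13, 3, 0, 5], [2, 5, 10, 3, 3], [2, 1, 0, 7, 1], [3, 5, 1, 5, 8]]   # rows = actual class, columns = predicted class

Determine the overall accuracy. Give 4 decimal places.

0.5217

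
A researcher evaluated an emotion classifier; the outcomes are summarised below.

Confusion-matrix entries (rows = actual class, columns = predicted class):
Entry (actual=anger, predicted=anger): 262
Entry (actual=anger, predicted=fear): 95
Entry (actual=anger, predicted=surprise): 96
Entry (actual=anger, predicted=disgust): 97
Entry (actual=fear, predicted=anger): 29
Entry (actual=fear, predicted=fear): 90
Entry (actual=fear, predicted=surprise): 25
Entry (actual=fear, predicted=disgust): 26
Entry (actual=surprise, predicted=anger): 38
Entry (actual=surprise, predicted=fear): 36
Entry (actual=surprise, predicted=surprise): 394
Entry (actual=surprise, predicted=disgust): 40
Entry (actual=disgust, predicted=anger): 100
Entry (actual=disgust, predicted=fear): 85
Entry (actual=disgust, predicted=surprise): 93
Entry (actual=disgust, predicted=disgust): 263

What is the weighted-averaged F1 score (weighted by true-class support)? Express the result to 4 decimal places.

Per-class F1 score (2·TP/(2·TP+FP+FN)):
  anger: TP=262, FP=29+38+100=167, FN=95+96+97=288 → 524/979 = 0.53524
  fear: TP=90, FP=95+36+85=216, FN=29+25+26=80 → 180/476 = 0.37815
  surprise: TP=394, FP=96+25+93=214, FN=38+36+40=114 → 788/1116 = 0.70609
  disgust: TP=263, FP=97+26+40=163, FN=100+85+93=278 → 526/967 = 0.54395
Weighted-F1 score = Σ (supportᵢ/N)·F1 scoreᵢ with N=1769: (550/1769)·0.53524 + (170/1769)·0.37815 + (508/1769)·0.70609 + (541/1769)·0.54395 = 0.5719

0.5719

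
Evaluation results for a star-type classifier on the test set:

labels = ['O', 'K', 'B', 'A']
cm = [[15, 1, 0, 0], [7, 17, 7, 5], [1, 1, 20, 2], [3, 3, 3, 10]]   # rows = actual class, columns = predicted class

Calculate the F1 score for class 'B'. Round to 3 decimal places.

0.741

Take TP from the diagonal, FP from the rest of the 'B' prediction marginal, FN from the rest of the 'B' actual marginal.
F1 score = 2·TP/(2·TP+FP+FN).
B: TP=20, FP=0+7+3=10, FN=1+1+2=4 → 40/54 = 0.7407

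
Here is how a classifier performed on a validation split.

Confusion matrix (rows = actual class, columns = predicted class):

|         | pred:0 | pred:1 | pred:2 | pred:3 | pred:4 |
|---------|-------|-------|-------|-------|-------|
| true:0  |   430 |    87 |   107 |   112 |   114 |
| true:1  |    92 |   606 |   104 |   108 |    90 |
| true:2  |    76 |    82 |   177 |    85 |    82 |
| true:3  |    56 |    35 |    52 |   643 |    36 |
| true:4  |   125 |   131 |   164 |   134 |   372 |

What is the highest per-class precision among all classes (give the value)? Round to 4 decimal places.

0.6440

Per-class precision (TP/(TP+FP)):
  0: TP=430, FP=92+76+56+125=349 → 430/779 = 0.55199
  1: TP=606, FP=87+82+35+131=335 → 606/941 = 0.64400
  2: TP=177, FP=107+104+52+164=427 → 177/604 = 0.29305
  3: TP=643, FP=112+108+85+134=439 → 643/1082 = 0.59427
  4: TP=372, FP=114+90+82+36=322 → 372/694 = 0.53602
Highest is class '1' with precision = 0.6440.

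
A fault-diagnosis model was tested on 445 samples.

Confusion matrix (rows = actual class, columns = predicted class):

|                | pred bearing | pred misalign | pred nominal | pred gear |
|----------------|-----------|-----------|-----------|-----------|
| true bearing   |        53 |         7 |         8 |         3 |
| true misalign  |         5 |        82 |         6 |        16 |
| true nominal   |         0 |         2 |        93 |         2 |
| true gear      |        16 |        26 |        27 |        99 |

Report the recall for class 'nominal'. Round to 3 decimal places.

Take TP from the diagonal, FP from the rest of the 'nominal' prediction marginal, FN from the rest of the 'nominal' actual marginal.
recall = TP/(TP+FN).
nominal: TP=93, FN=0+2+2=4 → 93/97 = 0.9588

0.959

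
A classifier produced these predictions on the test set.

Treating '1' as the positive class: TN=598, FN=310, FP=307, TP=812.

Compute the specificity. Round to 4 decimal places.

0.6608

Specificity = TN/(TN+FP) = 598/(598+307) = 0.6608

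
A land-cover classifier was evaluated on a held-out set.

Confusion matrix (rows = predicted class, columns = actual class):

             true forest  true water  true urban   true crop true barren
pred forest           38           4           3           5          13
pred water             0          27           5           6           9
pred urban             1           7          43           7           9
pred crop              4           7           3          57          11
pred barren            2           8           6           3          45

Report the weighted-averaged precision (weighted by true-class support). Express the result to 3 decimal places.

Per-class precision (TP/(TP+FP)):
  forest: TP=38, FP=4+3+5+13=25 → 38/63 = 0.6032
  water: TP=27, FP=0+5+6+9=20 → 27/47 = 0.5745
  urban: TP=43, FP=1+7+7+9=24 → 43/67 = 0.6418
  crop: TP=57, FP=4+7+3+11=25 → 57/82 = 0.6951
  barren: TP=45, FP=2+8+6+3=19 → 45/64 = 0.7031
Weighted-precision = Σ (supportᵢ/N)·precisionᵢ with N=323: (45/323)·0.6032 + (53/323)·0.5745 + (60/323)·0.6418 + (78/323)·0.6951 + (87/323)·0.7031 = 0.655

0.655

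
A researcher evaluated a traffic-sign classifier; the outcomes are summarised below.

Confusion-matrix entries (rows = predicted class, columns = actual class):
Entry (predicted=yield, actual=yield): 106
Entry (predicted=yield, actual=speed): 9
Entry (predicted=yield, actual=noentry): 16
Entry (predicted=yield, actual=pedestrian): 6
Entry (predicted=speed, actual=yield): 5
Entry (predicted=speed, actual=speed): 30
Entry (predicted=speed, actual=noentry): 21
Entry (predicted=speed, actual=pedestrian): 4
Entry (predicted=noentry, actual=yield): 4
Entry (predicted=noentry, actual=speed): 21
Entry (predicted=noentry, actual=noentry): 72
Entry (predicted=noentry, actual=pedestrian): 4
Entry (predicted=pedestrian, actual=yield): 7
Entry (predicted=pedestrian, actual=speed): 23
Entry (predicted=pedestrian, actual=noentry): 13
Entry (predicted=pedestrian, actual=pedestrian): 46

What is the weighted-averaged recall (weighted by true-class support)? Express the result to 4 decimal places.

0.6563

Per-class recall (TP/(TP+FN)):
  yield: TP=106, FN=5+4+7=16 → 106/122 = 0.86885
  speed: TP=30, FN=9+21+23=53 → 30/83 = 0.36145
  noentry: TP=72, FN=16+21+13=50 → 72/122 = 0.59016
  pedestrian: TP=46, FN=6+4+4=14 → 46/60 = 0.76667
Weighted-recall = Σ (supportᵢ/N)·recallᵢ with N=387: (122/387)·0.86885 + (83/387)·0.36145 + (122/387)·0.59016 + (60/387)·0.76667 = 0.6563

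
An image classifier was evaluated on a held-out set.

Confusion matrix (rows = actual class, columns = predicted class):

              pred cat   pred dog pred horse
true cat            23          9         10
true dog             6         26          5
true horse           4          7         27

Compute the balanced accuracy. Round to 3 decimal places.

Balanced accuracy = mean of per-class recall.
  cat: recall = 23/42 = 0.5476
  dog: recall = 26/37 = 0.7027
  horse: recall = 27/38 = 0.7105
Mean = (0.5476 + 0.7027 + 0.7105) / 3 = 0.654

0.654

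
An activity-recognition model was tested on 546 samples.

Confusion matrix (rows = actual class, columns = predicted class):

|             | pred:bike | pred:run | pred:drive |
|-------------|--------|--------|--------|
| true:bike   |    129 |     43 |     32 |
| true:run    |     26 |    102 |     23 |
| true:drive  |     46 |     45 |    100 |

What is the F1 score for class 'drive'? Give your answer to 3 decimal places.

0.578

One-vs-rest for 'drive': TP = diagonal; FP = other classes predicted 'drive'; FN = 'drive' predicted as other.
F1 score = 2·TP/(2·TP+FP+FN).
drive: TP=100, FP=32+23=55, FN=46+45=91 → 200/346 = 0.5780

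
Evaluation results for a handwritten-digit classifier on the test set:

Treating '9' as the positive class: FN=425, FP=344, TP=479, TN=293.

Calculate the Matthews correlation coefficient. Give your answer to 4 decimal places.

-0.0100

MCC = (TP·TN − FP·FN) / √((TP+FP)(TP+FN)(TN+FP)(TN+FN))
Numerator = 479·293 − 344·425 = -5853
Denominator = √(823·904·637·718) = √340276645072 = 583332.3624
MCC = -5853 / 583332.3624 = -0.0100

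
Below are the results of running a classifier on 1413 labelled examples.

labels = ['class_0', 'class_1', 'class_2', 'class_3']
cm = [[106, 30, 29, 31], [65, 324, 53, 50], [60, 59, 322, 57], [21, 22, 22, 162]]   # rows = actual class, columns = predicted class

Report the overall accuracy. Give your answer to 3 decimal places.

Accuracy = trace / total = (106+324+322+162=914) / 1413 = 914/1413 = 0.647

0.647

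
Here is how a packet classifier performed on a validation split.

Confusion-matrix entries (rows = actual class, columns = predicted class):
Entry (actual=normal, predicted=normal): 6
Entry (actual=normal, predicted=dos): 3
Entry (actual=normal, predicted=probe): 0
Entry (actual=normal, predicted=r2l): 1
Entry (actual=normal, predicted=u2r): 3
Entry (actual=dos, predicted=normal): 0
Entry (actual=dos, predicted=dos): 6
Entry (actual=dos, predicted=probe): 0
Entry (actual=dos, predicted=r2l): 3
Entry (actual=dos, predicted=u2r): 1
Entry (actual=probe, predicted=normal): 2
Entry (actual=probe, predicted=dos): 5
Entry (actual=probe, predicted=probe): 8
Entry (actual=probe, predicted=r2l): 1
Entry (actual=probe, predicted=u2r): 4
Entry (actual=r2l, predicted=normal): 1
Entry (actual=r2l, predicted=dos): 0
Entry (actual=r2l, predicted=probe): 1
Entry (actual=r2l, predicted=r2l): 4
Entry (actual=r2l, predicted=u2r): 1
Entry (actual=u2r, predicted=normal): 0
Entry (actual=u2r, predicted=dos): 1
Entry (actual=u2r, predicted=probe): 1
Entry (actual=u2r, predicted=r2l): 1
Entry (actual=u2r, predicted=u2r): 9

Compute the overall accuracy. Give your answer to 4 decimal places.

Accuracy = trace / total = (6+6+8+4+9=33) / 62 = 33/62 = 0.5323

0.5323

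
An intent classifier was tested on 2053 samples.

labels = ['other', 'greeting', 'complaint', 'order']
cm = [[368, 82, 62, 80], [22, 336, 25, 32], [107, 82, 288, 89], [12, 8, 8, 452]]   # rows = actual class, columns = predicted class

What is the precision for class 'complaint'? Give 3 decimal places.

Treat 'complaint' as positive and all other classes as negative.
precision = TP/(TP+FP).
complaint: TP=288, FP=62+25+8=95 → 288/383 = 0.7520

0.752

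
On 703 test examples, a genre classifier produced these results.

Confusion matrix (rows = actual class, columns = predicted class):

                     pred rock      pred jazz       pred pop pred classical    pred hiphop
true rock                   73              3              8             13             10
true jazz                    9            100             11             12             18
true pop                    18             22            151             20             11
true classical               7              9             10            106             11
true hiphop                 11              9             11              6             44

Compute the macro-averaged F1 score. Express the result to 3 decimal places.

0.654

Per-class F1 score (2·TP/(2·TP+FP+FN)):
  rock: TP=73, FP=9+18+7+11=45, FN=3+8+13+10=34 → 146/225 = 0.6489
  jazz: TP=100, FP=3+22+9+9=43, FN=9+11+12+18=50 → 200/293 = 0.6826
  pop: TP=151, FP=8+11+10+11=40, FN=18+22+20+11=71 → 302/413 = 0.7312
  classical: TP=106, FP=13+12+20+6=51, FN=7+9+10+11=37 → 212/300 = 0.7067
  hiphop: TP=44, FP=10+18+11+11=50, FN=11+9+11+6=37 → 88/175 = 0.5029
Macro-F1 score = mean = (0.6489 + 0.6826 + 0.7312 + 0.7067 + 0.5029) / 5 = 0.654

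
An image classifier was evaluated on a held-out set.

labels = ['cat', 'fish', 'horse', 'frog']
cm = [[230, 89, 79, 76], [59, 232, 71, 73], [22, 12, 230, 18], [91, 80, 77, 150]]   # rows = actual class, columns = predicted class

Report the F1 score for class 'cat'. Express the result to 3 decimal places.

Treat 'cat' as positive and all other classes as negative.
F1 score = 2·TP/(2·TP+FP+FN).
cat: TP=230, FP=59+22+91=172, FN=89+79+76=244 → 460/876 = 0.5251

0.525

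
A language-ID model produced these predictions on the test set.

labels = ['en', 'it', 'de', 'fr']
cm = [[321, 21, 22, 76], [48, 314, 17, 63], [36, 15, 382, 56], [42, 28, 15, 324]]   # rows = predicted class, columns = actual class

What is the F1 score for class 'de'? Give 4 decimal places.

0.8259

F1 score = 2·TP/(2·TP+FP+FN).
de: TP=382, FP=36+15+56=107, FN=22+17+15=54 → 764/925 = 0.82595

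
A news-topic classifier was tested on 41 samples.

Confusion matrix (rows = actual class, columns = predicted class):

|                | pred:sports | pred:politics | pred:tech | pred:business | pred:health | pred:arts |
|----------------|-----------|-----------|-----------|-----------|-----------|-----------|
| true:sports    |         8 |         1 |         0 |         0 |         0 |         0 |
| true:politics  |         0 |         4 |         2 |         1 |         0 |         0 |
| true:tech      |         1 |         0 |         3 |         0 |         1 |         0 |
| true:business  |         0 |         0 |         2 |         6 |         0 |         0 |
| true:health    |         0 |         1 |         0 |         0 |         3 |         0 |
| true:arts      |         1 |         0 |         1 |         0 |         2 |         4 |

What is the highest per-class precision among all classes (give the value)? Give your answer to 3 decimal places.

1.000

Per-class precision (TP/(TP+FP)):
  sports: TP=8, FP=0+1+0+0+1=2 → 8/10 = 0.8000
  politics: TP=4, FP=1+0+0+1+0=2 → 4/6 = 0.6667
  tech: TP=3, FP=0+2+2+0+1=5 → 3/8 = 0.3750
  business: TP=6, FP=0+1+0+0+0=1 → 6/7 = 0.8571
  health: TP=3, FP=0+0+1+0+2=3 → 3/6 = 0.5000
  arts: TP=4, FP=0+0+0+0+0=0 → 4/4 = 1.0000
Highest is class 'arts' with precision = 1.000.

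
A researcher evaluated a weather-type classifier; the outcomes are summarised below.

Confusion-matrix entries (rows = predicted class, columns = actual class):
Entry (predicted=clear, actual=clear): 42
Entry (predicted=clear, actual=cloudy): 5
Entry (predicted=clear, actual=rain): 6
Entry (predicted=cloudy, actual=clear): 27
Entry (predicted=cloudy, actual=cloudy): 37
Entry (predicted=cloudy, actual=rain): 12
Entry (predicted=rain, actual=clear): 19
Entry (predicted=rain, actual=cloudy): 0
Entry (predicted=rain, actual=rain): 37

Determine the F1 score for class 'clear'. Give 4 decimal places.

0.5957

Take TP from the diagonal, FP from the rest of the 'clear' prediction marginal, FN from the rest of the 'clear' actual marginal.
F1 score = 2·TP/(2·TP+FP+FN).
clear: TP=42, FP=5+6=11, FN=27+19=46 → 84/141 = 0.59574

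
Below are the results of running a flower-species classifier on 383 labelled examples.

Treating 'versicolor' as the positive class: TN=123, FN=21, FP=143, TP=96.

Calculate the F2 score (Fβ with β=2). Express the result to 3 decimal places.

Fβ = (1+β²)·TP / ((1+β²)·TP + β²·FN + FP), with β²=4
= 5·96 / (5·96 + 4·21 + 143) = 0.679

0.679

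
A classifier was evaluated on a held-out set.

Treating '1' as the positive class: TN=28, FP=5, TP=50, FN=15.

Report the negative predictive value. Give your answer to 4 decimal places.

NPV = TN/(TN+FN) = 28/(28+15) = 0.6512

0.6512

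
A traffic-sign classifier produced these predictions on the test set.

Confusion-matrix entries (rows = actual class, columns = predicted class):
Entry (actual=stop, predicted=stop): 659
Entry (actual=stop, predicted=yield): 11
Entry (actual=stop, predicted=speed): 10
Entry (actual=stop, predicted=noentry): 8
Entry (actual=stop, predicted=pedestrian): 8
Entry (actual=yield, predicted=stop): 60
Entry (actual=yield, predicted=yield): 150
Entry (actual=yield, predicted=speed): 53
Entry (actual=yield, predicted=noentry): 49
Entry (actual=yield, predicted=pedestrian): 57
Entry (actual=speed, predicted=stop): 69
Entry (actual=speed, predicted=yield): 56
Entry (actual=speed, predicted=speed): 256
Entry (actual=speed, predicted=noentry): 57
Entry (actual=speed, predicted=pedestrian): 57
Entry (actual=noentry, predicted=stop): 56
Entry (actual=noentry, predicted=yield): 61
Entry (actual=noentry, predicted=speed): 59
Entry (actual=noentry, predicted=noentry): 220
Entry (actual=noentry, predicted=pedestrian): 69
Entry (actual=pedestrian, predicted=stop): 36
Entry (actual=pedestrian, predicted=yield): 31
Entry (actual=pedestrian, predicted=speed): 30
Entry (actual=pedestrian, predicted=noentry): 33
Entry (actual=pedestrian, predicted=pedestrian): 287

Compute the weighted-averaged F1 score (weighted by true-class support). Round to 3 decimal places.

0.630

Per-class F1 score (2·TP/(2·TP+FP+FN)):
  stop: TP=659, FP=60+69+56+36=221, FN=11+10+8+8=37 → 1318/1576 = 0.8363
  yield: TP=150, FP=11+56+61+31=159, FN=60+53+49+57=219 → 300/678 = 0.4425
  speed: TP=256, FP=10+53+59+30=152, FN=69+56+57+57=239 → 512/903 = 0.5670
  noentry: TP=220, FP=8+49+57+33=147, FN=56+61+59+69=245 → 440/832 = 0.5288
  pedestrian: TP=287, FP=8+57+57+69=191, FN=36+31+30+33=130 → 574/895 = 0.6413
Weighted-F1 score = Σ (supportᵢ/N)·F1 scoreᵢ with N=2442: (696/2442)·0.8363 + (369/2442)·0.4425 + (495/2442)·0.5670 + (465/2442)·0.5288 + (417/2442)·0.6413 = 0.630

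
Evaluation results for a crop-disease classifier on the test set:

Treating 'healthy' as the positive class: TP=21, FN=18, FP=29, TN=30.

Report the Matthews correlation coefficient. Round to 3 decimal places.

0.046

MCC = (TP·TN − FP·FN) / √((TP+FP)(TP+FN)(TN+FP)(TN+FN))
Numerator = 21·30 − 29·18 = 108
Denominator = √(50·39·59·48) = √5522400 = 2349.9787
MCC = 108 / 2349.9787 = 0.046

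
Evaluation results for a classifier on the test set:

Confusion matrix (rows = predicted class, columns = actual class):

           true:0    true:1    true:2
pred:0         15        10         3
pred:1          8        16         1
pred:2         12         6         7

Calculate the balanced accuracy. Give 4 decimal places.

0.5216

Balanced accuracy = mean of per-class recall.
  0: recall = 15/35 = 0.42857
  1: recall = 16/32 = 0.50000
  2: recall = 7/11 = 0.63636
Mean = (0.42857 + 0.50000 + 0.63636) / 3 = 0.5216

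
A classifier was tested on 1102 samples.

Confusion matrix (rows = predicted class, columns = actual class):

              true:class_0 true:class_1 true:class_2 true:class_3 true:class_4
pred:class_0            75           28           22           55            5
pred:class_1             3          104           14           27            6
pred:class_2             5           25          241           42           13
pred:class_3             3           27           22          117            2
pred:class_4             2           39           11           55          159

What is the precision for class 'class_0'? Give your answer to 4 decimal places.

0.4054

Treat 'class_0' as positive and all other classes as negative.
precision = TP/(TP+FP).
class_0: TP=75, FP=28+22+55+5=110 → 75/185 = 0.40541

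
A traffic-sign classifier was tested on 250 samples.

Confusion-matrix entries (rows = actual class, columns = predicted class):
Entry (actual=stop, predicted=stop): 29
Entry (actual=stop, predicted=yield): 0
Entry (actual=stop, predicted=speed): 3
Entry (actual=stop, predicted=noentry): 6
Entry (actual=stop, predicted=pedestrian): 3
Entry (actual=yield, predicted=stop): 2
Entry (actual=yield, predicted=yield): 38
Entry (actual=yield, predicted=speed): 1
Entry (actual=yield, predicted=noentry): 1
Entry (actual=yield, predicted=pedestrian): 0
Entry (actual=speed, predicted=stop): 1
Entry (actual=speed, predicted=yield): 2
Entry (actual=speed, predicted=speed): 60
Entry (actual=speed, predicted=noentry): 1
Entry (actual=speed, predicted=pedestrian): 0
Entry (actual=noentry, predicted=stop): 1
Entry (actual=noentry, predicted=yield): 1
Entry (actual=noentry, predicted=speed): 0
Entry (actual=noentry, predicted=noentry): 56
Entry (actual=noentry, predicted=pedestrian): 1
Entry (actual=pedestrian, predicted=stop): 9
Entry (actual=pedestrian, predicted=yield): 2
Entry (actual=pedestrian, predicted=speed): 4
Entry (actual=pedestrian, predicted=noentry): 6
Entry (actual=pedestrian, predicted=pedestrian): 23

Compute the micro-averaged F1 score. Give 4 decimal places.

Micro-averaging pools counts across classes: ΣTP=206, ΣFP=44, ΣFN=44.
Micro-F1 score = 2·TP/(2·TP+FP+FN) on pooled counts = 0.8240 (equals overall accuracy in single-label multiclass).

0.8240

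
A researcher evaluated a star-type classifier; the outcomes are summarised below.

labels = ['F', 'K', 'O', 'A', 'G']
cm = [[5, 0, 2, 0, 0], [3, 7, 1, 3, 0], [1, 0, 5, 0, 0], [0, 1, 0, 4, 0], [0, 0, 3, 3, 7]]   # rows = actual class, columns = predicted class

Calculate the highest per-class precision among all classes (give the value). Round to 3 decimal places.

Per-class precision (TP/(TP+FP)):
  F: TP=5, FP=3+1+0+0=4 → 5/9 = 0.5556
  K: TP=7, FP=0+0+1+0=1 → 7/8 = 0.8750
  O: TP=5, FP=2+1+0+3=6 → 5/11 = 0.4545
  A: TP=4, FP=0+3+0+3=6 → 4/10 = 0.4000
  G: TP=7, FP=0+0+0+0=0 → 7/7 = 1.0000
Highest is class 'G' with precision = 1.000.

1.000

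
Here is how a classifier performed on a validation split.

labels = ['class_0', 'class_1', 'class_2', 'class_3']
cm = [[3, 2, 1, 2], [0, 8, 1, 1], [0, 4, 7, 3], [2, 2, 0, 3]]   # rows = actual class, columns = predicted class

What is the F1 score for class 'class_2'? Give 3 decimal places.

0.609

One-vs-rest for 'class_2': TP = diagonal; FP = other classes predicted 'class_2'; FN = 'class_2' predicted as other.
F1 score = 2·TP/(2·TP+FP+FN).
class_2: TP=7, FP=1+1+0=2, FN=0+4+3=7 → 14/23 = 0.6087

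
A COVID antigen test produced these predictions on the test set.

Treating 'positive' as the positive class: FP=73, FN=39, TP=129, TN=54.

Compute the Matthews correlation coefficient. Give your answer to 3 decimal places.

0.206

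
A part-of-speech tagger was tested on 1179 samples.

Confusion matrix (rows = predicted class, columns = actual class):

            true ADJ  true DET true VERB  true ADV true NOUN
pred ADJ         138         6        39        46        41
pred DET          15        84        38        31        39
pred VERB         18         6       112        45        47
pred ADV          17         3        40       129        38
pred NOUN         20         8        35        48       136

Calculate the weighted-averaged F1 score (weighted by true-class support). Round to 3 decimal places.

0.503

Per-class F1 score (2·TP/(2·TP+FP+FN)):
  ADJ: TP=138, FP=6+39+46+41=132, FN=15+18+17+20=70 → 276/478 = 0.5774
  DET: TP=84, FP=15+38+31+39=123, FN=6+6+3+8=23 → 168/314 = 0.5350
  VERB: TP=112, FP=18+6+45+47=116, FN=39+38+40+35=152 → 224/492 = 0.4553
  ADV: TP=129, FP=17+3+40+38=98, FN=46+31+45+48=170 → 258/526 = 0.4905
  NOUN: TP=136, FP=20+8+35+48=111, FN=41+39+47+38=165 → 272/548 = 0.4964
Weighted-F1 score = Σ (supportᵢ/N)·F1 scoreᵢ with N=1179: (208/1179)·0.5774 + (107/1179)·0.5350 + (264/1179)·0.4553 + (299/1179)·0.4905 + (301/1179)·0.4964 = 0.503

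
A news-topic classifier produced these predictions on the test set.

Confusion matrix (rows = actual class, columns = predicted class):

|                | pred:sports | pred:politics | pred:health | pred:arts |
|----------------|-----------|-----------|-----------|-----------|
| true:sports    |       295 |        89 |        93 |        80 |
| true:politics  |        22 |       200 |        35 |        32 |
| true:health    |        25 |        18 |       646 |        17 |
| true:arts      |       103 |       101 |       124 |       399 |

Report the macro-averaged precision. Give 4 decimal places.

0.6570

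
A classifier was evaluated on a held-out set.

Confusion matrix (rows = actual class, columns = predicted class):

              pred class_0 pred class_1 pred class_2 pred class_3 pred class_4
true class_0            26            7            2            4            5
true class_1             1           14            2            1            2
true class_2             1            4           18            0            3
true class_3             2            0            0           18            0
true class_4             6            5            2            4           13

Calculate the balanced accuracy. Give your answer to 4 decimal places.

Balanced accuracy = mean of per-class recall.
  class_0: recall = 26/44 = 0.59091
  class_1: recall = 14/20 = 0.70000
  class_2: recall = 18/26 = 0.69231
  class_3: recall = 18/20 = 0.90000
  class_4: recall = 13/30 = 0.43333
Mean = (0.59091 + 0.70000 + 0.69231 + 0.90000 + 0.43333) / 5 = 0.6633

0.6633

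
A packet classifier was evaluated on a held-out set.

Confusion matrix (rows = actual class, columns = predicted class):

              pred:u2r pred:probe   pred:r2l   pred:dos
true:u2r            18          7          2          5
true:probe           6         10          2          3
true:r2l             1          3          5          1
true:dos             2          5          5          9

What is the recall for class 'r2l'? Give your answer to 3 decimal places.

0.500

One-vs-rest for 'r2l': TP = diagonal; FP = other classes predicted 'r2l'; FN = 'r2l' predicted as other.
recall = TP/(TP+FN).
r2l: TP=5, FN=1+3+1=5 → 5/10 = 0.5000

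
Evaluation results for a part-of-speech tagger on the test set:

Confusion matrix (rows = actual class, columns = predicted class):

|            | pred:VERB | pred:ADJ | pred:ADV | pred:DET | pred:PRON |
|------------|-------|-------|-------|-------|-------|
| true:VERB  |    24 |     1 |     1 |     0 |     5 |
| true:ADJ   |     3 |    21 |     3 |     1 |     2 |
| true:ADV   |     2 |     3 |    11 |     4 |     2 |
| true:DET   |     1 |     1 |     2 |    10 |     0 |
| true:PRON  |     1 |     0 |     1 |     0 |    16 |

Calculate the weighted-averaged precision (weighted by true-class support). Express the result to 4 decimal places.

Per-class precision (TP/(TP+FP)):
  VERB: TP=24, FP=3+2+1+1=7 → 24/31 = 0.77419
  ADJ: TP=21, FP=1+3+1+0=5 → 21/26 = 0.80769
  ADV: TP=11, FP=1+3+2+1=7 → 11/18 = 0.61111
  DET: TP=10, FP=0+1+4+0=5 → 10/15 = 0.66667
  PRON: TP=16, FP=5+2+2+0=9 → 16/25 = 0.64000
Weighted-precision = Σ (supportᵢ/N)·precisionᵢ with N=115: (31/115)·0.77419 + (30/115)·0.80769 + (22/115)·0.61111 + (14/115)·0.66667 + (18/115)·0.64000 = 0.7176

0.7176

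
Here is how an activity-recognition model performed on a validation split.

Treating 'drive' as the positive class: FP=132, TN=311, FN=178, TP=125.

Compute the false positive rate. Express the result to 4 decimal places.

FPR = FP/(FP+TN) = 132/(132+311) = 0.2980

0.2980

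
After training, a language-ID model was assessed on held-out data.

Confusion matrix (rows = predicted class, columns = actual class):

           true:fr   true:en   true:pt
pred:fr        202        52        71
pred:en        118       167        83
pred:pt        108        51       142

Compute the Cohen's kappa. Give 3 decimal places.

Observed agreement pₒ = trace/N = 511/994 = 0.5141
Expected agreement pₑ = Σ (rowᵢ·colᵢ)/N² = (428·325 + 270·368 + 296·301)/994² = 0.3315
κ = (pₒ − pₑ)/(1 − pₑ) = (0.5141 − 0.3315)/(1 − 0.3315) = 0.273

0.273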